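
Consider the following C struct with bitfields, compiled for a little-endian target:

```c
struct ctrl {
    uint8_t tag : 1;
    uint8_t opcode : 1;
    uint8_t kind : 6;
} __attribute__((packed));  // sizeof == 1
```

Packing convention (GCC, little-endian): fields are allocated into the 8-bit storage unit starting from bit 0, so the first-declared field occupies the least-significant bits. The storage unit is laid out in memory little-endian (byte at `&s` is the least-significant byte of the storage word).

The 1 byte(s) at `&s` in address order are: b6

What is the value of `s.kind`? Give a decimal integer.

[0]=0xb6 (little-endian) → word 0xb6
tag [0+:1] = (word>>0) & 0x1 = 0
opcode [1+:1] = (word>>1) & 0x1 = 1
kind [2+:6] = (word>>2) & 0x3f = 45  ←

45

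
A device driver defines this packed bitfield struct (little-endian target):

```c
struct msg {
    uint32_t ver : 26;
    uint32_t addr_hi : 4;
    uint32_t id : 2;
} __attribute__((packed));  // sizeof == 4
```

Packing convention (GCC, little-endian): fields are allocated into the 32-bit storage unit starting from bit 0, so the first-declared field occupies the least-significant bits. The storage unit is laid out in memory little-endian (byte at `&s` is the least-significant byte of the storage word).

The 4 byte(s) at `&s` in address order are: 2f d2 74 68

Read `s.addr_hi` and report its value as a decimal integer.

10

[0]=0x2f [1]=0xd2 [2]=0x74 [3]=0x68 (little-endian) → word 0x6874d22f
ver:26 @ bit 0 → (0x6874d22f>>0)&0x3ffffff = 0x74d22f
addr_hi:4 @ bit 26 → (0x6874d22f>>26)&0xf = 0xa  ←
id:2 @ bit 30 → (0x6874d22f>>30)&0x3 = 0x1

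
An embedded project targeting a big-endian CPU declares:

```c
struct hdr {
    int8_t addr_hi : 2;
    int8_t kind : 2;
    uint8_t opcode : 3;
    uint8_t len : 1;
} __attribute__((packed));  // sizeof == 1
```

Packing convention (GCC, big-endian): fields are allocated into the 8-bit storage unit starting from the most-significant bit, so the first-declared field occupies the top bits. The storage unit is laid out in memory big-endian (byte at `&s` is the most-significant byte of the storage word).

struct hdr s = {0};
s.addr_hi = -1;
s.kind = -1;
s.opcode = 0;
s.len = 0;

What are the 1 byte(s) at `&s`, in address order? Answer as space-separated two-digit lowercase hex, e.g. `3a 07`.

f0

[6+:2] addr_hi=-1 & 0x3 = 0x3; word=0xc0
[4+:2] kind=-1 & 0x3 = 0x3; word=0xf0
[1+:3] opcode=0 & 0x7 = 0x0; word=0xf0
[0+:1] len=0 & 0x1 = 0x0; word=0xf0
word = 0xf0 → big-endian bytes:
  [0]=0xf0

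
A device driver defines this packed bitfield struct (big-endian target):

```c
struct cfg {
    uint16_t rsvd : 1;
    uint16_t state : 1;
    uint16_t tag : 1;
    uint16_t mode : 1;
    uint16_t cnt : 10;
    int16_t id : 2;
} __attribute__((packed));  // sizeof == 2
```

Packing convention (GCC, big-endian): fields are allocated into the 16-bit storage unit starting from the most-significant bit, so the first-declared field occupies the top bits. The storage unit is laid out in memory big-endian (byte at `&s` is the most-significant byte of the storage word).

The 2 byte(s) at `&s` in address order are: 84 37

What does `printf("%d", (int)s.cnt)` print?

[0]=0x84 [1]=0x37 (big-endian) → word 0x8437
rsvd:1 @ bit 15 → (0x8437>>15)&0x1 = 0x1
state:1 @ bit 14 → (0x8437>>14)&0x1 = 0x0
tag:1 @ bit 13 → (0x8437>>13)&0x1 = 0x0
mode:1 @ bit 12 → (0x8437>>12)&0x1 = 0x0
cnt:10 @ bit 2 → (0x8437>>2)&0x3ff = 0x10d  ←
id:2 @ bit 0 → (0x8437>>0)&0x3 = 0x3

269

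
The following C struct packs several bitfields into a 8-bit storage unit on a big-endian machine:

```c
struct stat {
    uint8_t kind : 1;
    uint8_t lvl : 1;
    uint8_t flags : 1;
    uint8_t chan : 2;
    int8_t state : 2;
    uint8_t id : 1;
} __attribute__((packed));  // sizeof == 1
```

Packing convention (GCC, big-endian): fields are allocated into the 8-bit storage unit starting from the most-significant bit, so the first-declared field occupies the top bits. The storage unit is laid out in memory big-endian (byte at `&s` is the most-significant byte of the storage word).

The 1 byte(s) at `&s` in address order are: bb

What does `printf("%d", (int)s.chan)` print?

[0]=0xbb (big-endian) → word 0xbb
kind [7+:1] = (word>>7) & 0x1 = 1
lvl [6+:1] = (word>>6) & 0x1 = 0
flags [5+:1] = (word>>5) & 0x1 = 1
chan [3+:2] = (word>>3) & 0x3 = 3  ←
state [1+:2] = (word>>1) & 0x3 = 1
id [0+:1] = (word>>0) & 0x1 = 1

3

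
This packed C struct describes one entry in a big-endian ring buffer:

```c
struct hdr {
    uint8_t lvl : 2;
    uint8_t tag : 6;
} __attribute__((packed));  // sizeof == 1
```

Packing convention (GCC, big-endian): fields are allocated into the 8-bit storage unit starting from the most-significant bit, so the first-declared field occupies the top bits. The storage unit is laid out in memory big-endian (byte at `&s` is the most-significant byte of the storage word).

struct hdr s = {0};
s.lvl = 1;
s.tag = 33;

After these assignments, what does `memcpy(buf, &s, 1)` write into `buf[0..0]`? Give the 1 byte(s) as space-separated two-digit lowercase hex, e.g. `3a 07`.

61

lvl:2 = 1 → 0x1 << 6 → word 0x40
tag:6 = 33 → 0x21 << 0 → word 0x61
word = 0x61 → big-endian bytes:
  [0]=0x61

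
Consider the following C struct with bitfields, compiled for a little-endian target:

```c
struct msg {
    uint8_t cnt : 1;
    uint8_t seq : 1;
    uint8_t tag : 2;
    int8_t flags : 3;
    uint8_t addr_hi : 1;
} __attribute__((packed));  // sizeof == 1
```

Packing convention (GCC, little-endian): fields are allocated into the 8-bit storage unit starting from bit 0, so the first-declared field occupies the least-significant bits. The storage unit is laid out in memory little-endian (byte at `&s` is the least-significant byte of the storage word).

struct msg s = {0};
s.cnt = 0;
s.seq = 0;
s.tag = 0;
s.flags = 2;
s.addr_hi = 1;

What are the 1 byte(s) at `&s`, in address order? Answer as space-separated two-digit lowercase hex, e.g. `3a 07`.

cnt (1b) val=0 bits=0x0 at bit 0: 0x00
seq (1b) val=0 bits=0x0 at bit 1: 0x00
tag (2b) val=0 bits=0x0 at bit 2: 0x00
flags (3b) val=2 bits=0x2 at bit 4: 0x20
addr_hi (1b) val=1 bits=0x1 at bit 7: 0xa0
word = 0xa0 → little-endian bytes:
  [0]=0xa0

a0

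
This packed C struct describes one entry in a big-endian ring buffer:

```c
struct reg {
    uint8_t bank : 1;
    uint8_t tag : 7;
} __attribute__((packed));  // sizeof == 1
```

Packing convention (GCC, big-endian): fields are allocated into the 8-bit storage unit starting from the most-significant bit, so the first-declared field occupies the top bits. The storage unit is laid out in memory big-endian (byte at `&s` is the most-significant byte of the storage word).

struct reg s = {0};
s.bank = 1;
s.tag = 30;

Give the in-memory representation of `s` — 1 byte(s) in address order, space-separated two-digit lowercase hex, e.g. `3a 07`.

9e

[7+:1] bank=1 & 0x1 = 0x1; word=0x80
[0+:7] tag=30 & 0x7f = 0x1e; word=0x9e
word = 0x9e → big-endian bytes:
  [0]=0x9e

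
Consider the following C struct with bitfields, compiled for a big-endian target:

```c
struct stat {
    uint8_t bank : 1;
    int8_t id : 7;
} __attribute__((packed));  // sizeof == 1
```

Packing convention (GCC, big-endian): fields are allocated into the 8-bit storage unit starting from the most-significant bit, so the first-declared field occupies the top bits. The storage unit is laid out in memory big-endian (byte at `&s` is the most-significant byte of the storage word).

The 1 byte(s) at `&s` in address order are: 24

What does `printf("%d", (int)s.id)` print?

36

[0]=0x24 (big-endian) → word 0x24
bank [7+:1] = (word>>7) & 0x1 = 0
id [0+:7] = (word>>0) & 0x7f = 36  ←
id signed 7b, MSB=0: value = 36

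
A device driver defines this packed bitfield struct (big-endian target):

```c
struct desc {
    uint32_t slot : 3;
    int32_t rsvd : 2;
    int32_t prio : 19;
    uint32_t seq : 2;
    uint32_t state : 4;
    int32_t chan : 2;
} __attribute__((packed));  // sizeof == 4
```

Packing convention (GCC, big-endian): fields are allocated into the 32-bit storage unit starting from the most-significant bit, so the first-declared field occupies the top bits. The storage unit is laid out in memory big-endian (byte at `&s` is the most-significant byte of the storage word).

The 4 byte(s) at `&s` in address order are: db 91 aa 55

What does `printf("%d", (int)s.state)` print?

5

[0]=0xdb [1]=0x91 [2]=0xaa [3]=0x55 (big-endian) → word 0xdb91aa55
slot [29+:3] = (word>>29) & 0x7 = 6
rsvd [27+:2] = (word>>27) & 0x3 = 3
prio [8+:19] = (word>>8) & 0x7ffff = 233898
seq [6+:2] = (word>>6) & 0x3 = 1
state [2+:4] = (word>>2) & 0xf = 5  ←
chan [0+:2] = (word>>0) & 0x3 = 1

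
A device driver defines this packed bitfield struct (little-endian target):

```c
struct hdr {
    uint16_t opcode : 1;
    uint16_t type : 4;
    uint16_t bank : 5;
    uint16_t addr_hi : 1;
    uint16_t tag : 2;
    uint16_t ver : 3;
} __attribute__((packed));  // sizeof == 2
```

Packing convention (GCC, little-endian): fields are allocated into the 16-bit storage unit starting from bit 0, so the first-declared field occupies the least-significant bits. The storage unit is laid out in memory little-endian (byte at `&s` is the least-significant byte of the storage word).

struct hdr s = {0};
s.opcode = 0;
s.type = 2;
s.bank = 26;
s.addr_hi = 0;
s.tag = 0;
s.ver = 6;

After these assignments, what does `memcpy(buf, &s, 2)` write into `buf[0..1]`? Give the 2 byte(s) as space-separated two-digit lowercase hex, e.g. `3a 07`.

[0+:1] opcode=0 & 0x1 = 0x0; word=0x0000
[1+:4] type=2 & 0xf = 0x2; word=0x0004
[5+:5] bank=26 & 0x1f = 0x1a; word=0x0344
[10+:1] addr_hi=0 & 0x1 = 0x0; word=0x0344
[11+:2] tag=0 & 0x3 = 0x0; word=0x0344
[13+:3] ver=6 & 0x7 = 0x6; word=0xc344
word = 0xc344 → little-endian bytes:
  [0]=0x44  [1]=0xc3

44 c3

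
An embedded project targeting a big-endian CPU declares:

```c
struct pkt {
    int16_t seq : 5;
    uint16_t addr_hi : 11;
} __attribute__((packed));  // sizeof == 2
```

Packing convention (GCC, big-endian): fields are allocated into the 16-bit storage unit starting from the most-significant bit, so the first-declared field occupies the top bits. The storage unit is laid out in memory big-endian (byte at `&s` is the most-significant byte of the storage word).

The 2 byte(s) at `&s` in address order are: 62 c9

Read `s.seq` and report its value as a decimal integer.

12

[0]=0x62 [1]=0xc9 (big-endian) → word 0x62c9
seq:5 @ bit 11 → (0x62c9>>11)&0x1f = 0xc  ←
addr_hi:11 @ bit 0 → (0x62c9>>0)&0x7ff = 0x2c9
seq signed 5b, MSB=0: value = 12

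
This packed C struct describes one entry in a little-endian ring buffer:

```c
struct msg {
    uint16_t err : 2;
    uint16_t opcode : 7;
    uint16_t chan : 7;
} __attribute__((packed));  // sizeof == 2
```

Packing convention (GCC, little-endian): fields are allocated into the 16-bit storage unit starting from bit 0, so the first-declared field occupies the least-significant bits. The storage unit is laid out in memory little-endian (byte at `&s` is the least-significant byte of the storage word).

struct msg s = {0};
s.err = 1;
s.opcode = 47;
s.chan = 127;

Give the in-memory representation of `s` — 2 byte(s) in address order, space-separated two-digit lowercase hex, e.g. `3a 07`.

bd fe

[0+:2] err=1 & 0x3 = 0x1; word=0x0001
[2+:7] opcode=47 & 0x7f = 0x2f; word=0x00bd
[9+:7] chan=127 & 0x7f = 0x7f; word=0xfebd
word = 0xfebd → little-endian bytes:
  [0]=0xbd  [1]=0xfe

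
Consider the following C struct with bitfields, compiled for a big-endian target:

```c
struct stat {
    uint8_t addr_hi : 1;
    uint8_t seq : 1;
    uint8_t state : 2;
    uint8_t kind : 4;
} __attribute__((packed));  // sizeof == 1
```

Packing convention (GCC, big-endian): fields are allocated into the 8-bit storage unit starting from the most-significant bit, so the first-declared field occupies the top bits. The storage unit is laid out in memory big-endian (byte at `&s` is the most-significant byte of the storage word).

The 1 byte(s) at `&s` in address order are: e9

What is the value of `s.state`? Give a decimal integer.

[0]=0xe9 (big-endian) → word 0xe9
addr_hi:1 @ bit 7 → (0xe9>>7)&0x1 = 0x1
seq:1 @ bit 6 → (0xe9>>6)&0x1 = 0x1
state:2 @ bit 4 → (0xe9>>4)&0x3 = 0x2  ←
kind:4 @ bit 0 → (0xe9>>0)&0xf = 0x9

2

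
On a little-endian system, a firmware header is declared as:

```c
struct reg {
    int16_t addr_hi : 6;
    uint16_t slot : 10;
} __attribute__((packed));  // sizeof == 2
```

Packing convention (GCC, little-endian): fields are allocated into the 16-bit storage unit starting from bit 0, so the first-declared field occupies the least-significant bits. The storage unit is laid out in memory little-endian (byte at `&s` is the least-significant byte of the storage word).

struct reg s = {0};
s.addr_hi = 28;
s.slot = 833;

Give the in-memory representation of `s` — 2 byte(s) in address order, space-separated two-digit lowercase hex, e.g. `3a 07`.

5c d0

addr_hi:6 = 28 → 0x1c << 0 → word 0x001c
slot:10 = 833 → 0x341 << 6 → word 0xd05c
word = 0xd05c → little-endian bytes:
  [0]=0x5c  [1]=0xd0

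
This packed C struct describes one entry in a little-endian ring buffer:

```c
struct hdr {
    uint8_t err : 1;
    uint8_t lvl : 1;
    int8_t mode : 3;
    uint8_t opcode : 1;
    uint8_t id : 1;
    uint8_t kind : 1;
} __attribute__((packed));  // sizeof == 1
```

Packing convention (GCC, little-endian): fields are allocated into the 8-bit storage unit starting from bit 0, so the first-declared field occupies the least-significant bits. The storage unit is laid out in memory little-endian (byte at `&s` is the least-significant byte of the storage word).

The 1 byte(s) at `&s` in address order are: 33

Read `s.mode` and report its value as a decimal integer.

-4

[0]=0x33 (little-endian) → word 0x33
err:1 @ bit 0 → (0x33>>0)&0x1 = 0x1
lvl:1 @ bit 1 → (0x33>>1)&0x1 = 0x1
mode:3 @ bit 2 → (0x33>>2)&0x7 = 0x4  ←
opcode:1 @ bit 5 → (0x33>>5)&0x1 = 0x1
id:1 @ bit 6 → (0x33>>6)&0x1 = 0x0
kind:1 @ bit 7 → (0x33>>7)&0x1 = 0x0
mode signed 3b, MSB=1: 4 - 8 = -4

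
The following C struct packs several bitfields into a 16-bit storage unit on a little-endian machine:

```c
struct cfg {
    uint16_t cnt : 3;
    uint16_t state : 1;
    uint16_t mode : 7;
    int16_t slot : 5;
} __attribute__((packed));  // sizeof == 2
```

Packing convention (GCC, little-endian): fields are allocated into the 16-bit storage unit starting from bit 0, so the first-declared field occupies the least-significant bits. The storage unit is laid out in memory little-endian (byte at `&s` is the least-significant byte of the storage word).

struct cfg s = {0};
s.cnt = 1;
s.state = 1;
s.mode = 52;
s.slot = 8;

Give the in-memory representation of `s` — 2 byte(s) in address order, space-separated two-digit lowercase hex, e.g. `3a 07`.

49 43

cnt (3b) val=1 bits=0x1 at bit 0: 0x0001
state (1b) val=1 bits=0x1 at bit 3: 0x0009
mode (7b) val=52 bits=0x34 at bit 4: 0x0349
slot (5b) val=8 bits=0x8 at bit 11: 0x4349
word = 0x4349 → little-endian bytes:
  [0]=0x49  [1]=0x43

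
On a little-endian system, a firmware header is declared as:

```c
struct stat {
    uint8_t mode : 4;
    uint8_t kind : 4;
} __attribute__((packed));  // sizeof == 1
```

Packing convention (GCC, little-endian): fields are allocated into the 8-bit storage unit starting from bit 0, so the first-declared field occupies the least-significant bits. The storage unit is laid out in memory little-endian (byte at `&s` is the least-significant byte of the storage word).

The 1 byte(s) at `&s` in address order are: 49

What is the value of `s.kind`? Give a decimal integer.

4

[0]=0x49 (little-endian) → word 0x49
mode [0+:4] = (word>>0) & 0xf = 9
kind [4+:4] = (word>>4) & 0xf = 4  ←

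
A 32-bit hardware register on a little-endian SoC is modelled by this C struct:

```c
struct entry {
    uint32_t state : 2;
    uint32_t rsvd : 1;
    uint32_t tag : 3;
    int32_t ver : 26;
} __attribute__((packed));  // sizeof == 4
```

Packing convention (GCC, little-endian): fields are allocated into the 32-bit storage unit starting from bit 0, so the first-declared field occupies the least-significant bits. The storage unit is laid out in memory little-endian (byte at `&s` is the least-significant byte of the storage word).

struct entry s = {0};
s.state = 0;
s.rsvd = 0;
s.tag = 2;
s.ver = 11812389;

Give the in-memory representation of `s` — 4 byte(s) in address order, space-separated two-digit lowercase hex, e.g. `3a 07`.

[0+:2] state=0 & 0x3 = 0x0; word=0x00000000
[2+:1] rsvd=0 & 0x1 = 0x0; word=0x00000000
[3+:3] tag=2 & 0x7 = 0x2; word=0x00000010
[6+:26] ver=11812389 & 0x3ffffff = 0xb43e25; word=0x2d0f8950
word = 0x2d0f8950 → little-endian bytes:
  [0]=0x50  [1]=0x89  [2]=0x0f  [3]=0x2d

50 89 0f 2d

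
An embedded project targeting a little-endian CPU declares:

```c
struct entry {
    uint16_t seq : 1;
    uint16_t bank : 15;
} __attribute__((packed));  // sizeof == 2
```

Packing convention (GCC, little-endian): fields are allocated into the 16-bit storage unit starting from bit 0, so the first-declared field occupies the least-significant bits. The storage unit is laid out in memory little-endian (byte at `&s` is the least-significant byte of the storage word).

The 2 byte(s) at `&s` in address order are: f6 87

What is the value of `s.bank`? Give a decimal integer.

17403

[0]=0xf6 [1]=0x87 (little-endian) → word 0x87f6
seq [0+:1] = (word>>0) & 0x1 = 0
bank [1+:15] = (word>>1) & 0x7fff = 17403  ←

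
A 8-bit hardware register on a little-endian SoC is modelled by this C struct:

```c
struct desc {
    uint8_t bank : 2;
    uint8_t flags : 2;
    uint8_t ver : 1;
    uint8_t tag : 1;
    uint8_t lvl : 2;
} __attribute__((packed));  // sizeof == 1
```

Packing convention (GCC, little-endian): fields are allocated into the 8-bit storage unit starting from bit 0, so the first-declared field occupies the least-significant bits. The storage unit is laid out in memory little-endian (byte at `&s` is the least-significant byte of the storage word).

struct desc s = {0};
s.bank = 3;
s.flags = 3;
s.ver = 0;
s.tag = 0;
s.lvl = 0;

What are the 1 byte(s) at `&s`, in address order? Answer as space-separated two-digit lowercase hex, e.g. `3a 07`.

bank:2 = 3 → 0x3 << 0 → word 0x03
flags:2 = 3 → 0x3 << 2 → word 0x0f
ver:1 = 0 → 0x0 << 4 → word 0x0f
tag:1 = 0 → 0x0 << 5 → word 0x0f
lvl:2 = 0 → 0x0 << 6 → word 0x0f
word = 0x0f → little-endian bytes:
  [0]=0x0f

0f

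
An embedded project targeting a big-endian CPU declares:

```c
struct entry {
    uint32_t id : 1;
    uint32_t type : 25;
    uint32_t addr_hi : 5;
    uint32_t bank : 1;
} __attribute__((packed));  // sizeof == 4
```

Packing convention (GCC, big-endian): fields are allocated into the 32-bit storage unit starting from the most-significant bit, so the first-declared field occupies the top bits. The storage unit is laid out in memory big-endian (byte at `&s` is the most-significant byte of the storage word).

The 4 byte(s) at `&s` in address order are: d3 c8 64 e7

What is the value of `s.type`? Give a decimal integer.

[0]=0xd3 [1]=0xc8 [2]=0x64 [3]=0xe7 (big-endian) → word 0xd3c864e7
id [31+:1] = (word>>31) & 0x1 = 1
type [6+:25] = (word>>6) & 0x1ffffff = 21963155  ←
addr_hi [1+:5] = (word>>1) & 0x1f = 19
bank [0+:1] = (word>>0) & 0x1 = 1

21963155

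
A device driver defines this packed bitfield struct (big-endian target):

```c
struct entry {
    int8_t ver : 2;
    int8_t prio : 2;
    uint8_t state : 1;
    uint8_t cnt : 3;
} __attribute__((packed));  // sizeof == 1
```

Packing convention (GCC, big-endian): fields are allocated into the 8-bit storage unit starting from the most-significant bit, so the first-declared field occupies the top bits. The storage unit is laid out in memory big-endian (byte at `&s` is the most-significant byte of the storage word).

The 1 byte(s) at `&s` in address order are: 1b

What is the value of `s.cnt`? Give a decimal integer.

[0]=0x1b (big-endian) → word 0x1b
ver [6+:2] = (word>>6) & 0x3 = 0
prio [4+:2] = (word>>4) & 0x3 = 1
state [3+:1] = (word>>3) & 0x1 = 1
cnt [0+:3] = (word>>0) & 0x7 = 3  ←

3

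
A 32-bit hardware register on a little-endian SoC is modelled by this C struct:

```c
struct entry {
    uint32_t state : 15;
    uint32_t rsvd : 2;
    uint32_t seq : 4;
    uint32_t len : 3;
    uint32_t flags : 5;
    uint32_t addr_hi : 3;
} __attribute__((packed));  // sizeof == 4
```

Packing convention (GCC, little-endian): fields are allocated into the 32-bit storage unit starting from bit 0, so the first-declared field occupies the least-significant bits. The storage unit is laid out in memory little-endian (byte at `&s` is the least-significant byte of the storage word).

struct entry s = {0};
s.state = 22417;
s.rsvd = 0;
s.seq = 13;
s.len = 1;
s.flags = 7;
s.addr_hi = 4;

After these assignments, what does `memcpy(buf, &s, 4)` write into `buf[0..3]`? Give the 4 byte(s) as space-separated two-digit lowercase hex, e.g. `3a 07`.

91 57 3a 87

state:15 = 22417 → 0x5791 << 0 → word 0x00005791
rsvd:2 = 0 → 0x0 << 15 → word 0x00005791
seq:4 = 13 → 0xd << 17 → word 0x001a5791
len:3 = 1 → 0x1 << 21 → word 0x003a5791
flags:5 = 7 → 0x7 << 24 → word 0x073a5791
addr_hi:3 = 4 → 0x4 << 29 → word 0x873a5791
word = 0x873a5791 → little-endian bytes:
  [0]=0x91  [1]=0x57  [2]=0x3a  [3]=0x87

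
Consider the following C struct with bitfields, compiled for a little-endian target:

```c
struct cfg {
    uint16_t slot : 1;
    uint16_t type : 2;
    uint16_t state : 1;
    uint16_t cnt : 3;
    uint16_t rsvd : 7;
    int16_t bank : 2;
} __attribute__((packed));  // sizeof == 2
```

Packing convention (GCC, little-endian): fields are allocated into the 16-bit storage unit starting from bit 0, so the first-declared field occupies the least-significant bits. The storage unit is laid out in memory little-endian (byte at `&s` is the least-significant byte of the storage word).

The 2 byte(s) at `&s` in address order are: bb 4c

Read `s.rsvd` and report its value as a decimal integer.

[0]=0xbb [1]=0x4c (little-endian) → word 0x4cbb
slot [0+:1] = (word>>0) & 0x1 = 1
type [1+:2] = (word>>1) & 0x3 = 1
state [3+:1] = (word>>3) & 0x1 = 1
cnt [4+:3] = (word>>4) & 0x7 = 3
rsvd [7+:7] = (word>>7) & 0x7f = 25  ←
bank [14+:2] = (word>>14) & 0x3 = 1

25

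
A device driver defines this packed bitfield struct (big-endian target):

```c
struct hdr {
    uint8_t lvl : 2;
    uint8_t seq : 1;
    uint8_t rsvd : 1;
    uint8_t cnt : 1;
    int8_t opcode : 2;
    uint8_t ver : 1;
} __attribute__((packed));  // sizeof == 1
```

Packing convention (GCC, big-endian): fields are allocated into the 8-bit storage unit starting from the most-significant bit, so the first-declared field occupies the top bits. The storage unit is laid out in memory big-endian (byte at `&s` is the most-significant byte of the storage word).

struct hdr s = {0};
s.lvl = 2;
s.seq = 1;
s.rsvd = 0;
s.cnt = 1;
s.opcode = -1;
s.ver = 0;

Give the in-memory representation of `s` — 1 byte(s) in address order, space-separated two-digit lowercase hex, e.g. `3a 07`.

ae

lvl (2b) val=2 bits=0x2 at bit 6: 0x80
seq (1b) val=1 bits=0x1 at bit 5: 0xa0
rsvd (1b) val=0 bits=0x0 at bit 4: 0xa0
cnt (1b) val=1 bits=0x1 at bit 3: 0xa8
opcode (2b) val=-1 bits=0x3 at bit 1: 0xae
ver (1b) val=0 bits=0x0 at bit 0: 0xae
word = 0xae → big-endian bytes:
  [0]=0xae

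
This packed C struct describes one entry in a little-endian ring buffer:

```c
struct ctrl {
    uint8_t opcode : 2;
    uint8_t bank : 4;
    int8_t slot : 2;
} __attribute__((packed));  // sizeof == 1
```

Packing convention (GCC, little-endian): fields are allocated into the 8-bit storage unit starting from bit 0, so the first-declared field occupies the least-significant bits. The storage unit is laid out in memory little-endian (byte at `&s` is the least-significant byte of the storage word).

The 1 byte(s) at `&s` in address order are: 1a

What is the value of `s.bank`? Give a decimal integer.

[0]=0x1a (little-endian) → word 0x1a
opcode:2 @ bit 0 → (0x1a>>0)&0x3 = 0x2
bank:4 @ bit 2 → (0x1a>>2)&0xf = 0x6  ←
slot:2 @ bit 6 → (0x1a>>6)&0x3 = 0x0

6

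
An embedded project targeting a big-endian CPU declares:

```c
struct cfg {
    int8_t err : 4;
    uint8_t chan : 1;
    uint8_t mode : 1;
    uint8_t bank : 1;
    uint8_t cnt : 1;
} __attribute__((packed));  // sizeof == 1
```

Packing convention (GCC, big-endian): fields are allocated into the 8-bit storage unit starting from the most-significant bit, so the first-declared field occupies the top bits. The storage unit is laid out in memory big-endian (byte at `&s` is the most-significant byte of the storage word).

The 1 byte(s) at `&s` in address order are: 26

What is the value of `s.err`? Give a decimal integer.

2

[0]=0x26 (big-endian) → word 0x26
err [4+:4] = (word>>4) & 0xf = 2  ←
chan [3+:1] = (word>>3) & 0x1 = 0
mode [2+:1] = (word>>2) & 0x1 = 1
bank [1+:1] = (word>>1) & 0x1 = 1
cnt [0+:1] = (word>>0) & 0x1 = 0
err signed 4b, MSB=0: value = 2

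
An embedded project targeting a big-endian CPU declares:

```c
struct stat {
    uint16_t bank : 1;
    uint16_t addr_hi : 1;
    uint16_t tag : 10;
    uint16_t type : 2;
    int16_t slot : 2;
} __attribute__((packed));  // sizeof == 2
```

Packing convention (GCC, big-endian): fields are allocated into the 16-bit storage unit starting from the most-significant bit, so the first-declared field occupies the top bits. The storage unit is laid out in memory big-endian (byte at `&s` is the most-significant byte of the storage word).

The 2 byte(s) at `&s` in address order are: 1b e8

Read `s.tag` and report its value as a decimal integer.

[0]=0x1b [1]=0xe8 (big-endian) → word 0x1be8
bank:1 @ bit 15 → (0x1be8>>15)&0x1 = 0x0
addr_hi:1 @ bit 14 → (0x1be8>>14)&0x1 = 0x0
tag:10 @ bit 4 → (0x1be8>>4)&0x3ff = 0x1be  ←
type:2 @ bit 2 → (0x1be8>>2)&0x3 = 0x2
slot:2 @ bit 0 → (0x1be8>>0)&0x3 = 0x0

446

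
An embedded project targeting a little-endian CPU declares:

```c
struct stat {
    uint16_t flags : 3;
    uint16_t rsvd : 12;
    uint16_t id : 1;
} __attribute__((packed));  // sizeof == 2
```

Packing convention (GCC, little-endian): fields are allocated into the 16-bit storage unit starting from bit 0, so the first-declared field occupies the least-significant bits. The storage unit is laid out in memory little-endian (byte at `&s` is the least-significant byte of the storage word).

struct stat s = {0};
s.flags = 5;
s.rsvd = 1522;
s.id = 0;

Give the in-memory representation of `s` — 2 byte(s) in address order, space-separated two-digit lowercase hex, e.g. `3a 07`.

95 2f

[0+:3] flags=5 & 0x7 = 0x5; word=0x0005
[3+:12] rsvd=1522 & 0xfff = 0x5f2; word=0x2f95
[15+:1] id=0 & 0x1 = 0x0; word=0x2f95
word = 0x2f95 → little-endian bytes:
  [0]=0x95  [1]=0x2f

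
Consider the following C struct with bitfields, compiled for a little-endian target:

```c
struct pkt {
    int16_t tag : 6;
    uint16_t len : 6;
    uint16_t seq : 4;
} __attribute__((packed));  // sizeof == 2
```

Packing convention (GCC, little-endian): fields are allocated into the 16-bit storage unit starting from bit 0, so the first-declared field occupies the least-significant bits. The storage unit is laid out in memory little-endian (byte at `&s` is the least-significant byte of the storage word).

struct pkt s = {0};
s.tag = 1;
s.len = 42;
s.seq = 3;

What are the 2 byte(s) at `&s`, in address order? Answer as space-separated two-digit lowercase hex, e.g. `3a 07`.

[0+:6] tag=1 & 0x3f = 0x1; word=0x0001
[6+:6] len=42 & 0x3f = 0x2a; word=0x0a81
[12+:4] seq=3 & 0xf = 0x3; word=0x3a81
word = 0x3a81 → little-endian bytes:
  [0]=0x81  [1]=0x3a

81 3a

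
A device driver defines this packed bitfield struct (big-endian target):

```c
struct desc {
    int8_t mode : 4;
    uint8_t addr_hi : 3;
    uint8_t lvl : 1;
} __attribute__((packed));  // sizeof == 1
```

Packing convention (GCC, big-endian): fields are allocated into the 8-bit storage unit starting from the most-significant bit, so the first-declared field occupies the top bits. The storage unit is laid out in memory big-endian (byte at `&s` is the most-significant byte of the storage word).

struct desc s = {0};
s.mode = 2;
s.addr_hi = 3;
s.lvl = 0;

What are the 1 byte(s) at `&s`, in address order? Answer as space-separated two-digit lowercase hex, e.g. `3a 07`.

26

[4+:4] mode=2 & 0xf = 0x2; word=0x20
[1+:3] addr_hi=3 & 0x7 = 0x3; word=0x26
[0+:1] lvl=0 & 0x1 = 0x0; word=0x26
word = 0x26 → big-endian bytes:
  [0]=0x26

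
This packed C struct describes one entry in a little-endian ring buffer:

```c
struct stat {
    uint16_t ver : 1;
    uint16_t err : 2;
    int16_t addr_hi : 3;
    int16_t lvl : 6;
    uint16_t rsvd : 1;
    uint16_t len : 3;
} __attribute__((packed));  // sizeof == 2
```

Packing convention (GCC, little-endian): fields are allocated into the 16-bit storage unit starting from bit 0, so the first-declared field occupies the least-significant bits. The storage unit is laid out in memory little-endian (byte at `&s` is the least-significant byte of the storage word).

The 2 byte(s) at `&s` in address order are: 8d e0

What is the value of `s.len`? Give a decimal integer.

7

[0]=0x8d [1]=0xe0 (little-endian) → word 0xe08d
ver:1 @ bit 0 → (0xe08d>>0)&0x1 = 0x1
err:2 @ bit 1 → (0xe08d>>1)&0x3 = 0x2
addr_hi:3 @ bit 3 → (0xe08d>>3)&0x7 = 0x1
lvl:6 @ bit 6 → (0xe08d>>6)&0x3f = 0x2
rsvd:1 @ bit 12 → (0xe08d>>12)&0x1 = 0x0
len:3 @ bit 13 → (0xe08d>>13)&0x7 = 0x7  ←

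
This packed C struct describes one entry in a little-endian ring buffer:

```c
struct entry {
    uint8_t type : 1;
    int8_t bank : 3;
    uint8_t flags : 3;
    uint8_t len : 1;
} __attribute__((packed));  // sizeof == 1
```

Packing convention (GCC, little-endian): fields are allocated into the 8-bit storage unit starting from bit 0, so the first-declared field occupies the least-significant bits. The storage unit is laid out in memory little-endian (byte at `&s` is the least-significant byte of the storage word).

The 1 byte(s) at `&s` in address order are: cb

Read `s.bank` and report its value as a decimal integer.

[0]=0xcb (little-endian) → word 0xcb
type:1 @ bit 0 → (0xcb>>0)&0x1 = 0x1
bank:3 @ bit 1 → (0xcb>>1)&0x7 = 0x5  ←
flags:3 @ bit 4 → (0xcb>>4)&0x7 = 0x4
len:1 @ bit 7 → (0xcb>>7)&0x1 = 0x1
bank signed 3b, MSB=1: 5 - 8 = -3

-3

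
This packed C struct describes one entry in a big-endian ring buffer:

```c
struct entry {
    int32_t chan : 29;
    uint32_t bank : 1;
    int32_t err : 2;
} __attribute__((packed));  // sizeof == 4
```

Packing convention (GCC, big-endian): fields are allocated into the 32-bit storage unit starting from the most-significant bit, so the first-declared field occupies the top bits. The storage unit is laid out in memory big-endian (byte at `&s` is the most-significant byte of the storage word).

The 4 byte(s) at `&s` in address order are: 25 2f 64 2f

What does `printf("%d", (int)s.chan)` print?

77982853

[0]=0x25 [1]=0x2f [2]=0x64 [3]=0x2f (big-endian) → word 0x252f642f
chan [3+:29] = (word>>3) & 0x1fffffff = 77982853  ←
bank [2+:1] = (word>>2) & 0x1 = 1
err [0+:2] = (word>>0) & 0x3 = 3
chan signed 29b, MSB=0: value = 77982853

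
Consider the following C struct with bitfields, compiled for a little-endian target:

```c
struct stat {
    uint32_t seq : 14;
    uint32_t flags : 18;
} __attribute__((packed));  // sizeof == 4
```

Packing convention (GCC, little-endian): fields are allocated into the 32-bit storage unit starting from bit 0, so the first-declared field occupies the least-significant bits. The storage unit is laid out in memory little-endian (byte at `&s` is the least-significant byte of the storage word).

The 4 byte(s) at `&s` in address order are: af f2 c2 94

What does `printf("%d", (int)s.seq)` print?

12975

[0]=0xaf [1]=0xf2 [2]=0xc2 [3]=0x94 (little-endian) → word 0x94c2f2af
seq:14 @ bit 0 → (0x94c2f2af>>0)&0x3fff = 0x32af  ←
flags:18 @ bit 14 → (0x94c2f2af>>14)&0x3ffff = 0x2530b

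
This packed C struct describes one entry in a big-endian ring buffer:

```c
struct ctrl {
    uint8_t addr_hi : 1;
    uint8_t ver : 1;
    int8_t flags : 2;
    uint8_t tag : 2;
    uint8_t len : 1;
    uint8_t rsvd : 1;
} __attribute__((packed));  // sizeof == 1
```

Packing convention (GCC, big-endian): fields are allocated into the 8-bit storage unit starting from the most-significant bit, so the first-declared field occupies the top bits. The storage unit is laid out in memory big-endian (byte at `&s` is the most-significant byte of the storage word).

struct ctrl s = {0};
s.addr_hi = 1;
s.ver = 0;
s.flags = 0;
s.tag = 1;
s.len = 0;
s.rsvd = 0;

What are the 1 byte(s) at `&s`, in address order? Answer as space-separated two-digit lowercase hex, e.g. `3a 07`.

84

[7+:1] addr_hi=1 & 0x1 = 0x1; word=0x80
[6+:1] ver=0 & 0x1 = 0x0; word=0x80
[4+:2] flags=0 & 0x3 = 0x0; word=0x80
[2+:2] tag=1 & 0x3 = 0x1; word=0x84
[1+:1] len=0 & 0x1 = 0x0; word=0x84
[0+:1] rsvd=0 & 0x1 = 0x0; word=0x84
word = 0x84 → big-endian bytes:
  [0]=0x84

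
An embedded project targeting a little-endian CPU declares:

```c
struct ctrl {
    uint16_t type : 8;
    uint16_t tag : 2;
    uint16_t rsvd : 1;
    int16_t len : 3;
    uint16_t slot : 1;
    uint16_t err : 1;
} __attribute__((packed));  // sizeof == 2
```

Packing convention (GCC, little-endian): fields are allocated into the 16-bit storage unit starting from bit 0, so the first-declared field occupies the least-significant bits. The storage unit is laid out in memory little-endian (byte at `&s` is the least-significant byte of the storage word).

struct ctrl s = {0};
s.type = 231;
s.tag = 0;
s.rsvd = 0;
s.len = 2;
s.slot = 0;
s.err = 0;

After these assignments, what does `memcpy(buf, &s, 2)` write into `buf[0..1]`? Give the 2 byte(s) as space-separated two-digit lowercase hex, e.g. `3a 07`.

type (8b) val=231 bits=0xe7 at bit 0: 0x00e7
tag (2b) val=0 bits=0x0 at bit 8: 0x00e7
rsvd (1b) val=0 bits=0x0 at bit 10: 0x00e7
len (3b) val=2 bits=0x2 at bit 11: 0x10e7
slot (1b) val=0 bits=0x0 at bit 14: 0x10e7
err (1b) val=0 bits=0x0 at bit 15: 0x10e7
word = 0x10e7 → little-endian bytes:
  [0]=0xe7  [1]=0x10

e7 10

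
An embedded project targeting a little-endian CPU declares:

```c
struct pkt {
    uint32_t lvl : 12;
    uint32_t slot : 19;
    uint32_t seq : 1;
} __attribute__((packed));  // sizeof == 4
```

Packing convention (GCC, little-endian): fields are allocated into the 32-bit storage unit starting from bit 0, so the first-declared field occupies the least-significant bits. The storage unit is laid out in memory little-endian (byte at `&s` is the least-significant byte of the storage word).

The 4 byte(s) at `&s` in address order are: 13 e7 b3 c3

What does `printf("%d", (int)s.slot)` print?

277310

[0]=0x13 [1]=0xe7 [2]=0xb3 [3]=0xc3 (little-endian) → word 0xc3b3e713
lvl [0+:12] = (word>>0) & 0xfff = 1811
slot [12+:19] = (word>>12) & 0x7ffff = 277310  ←
seq [31+:1] = (word>>31) & 0x1 = 1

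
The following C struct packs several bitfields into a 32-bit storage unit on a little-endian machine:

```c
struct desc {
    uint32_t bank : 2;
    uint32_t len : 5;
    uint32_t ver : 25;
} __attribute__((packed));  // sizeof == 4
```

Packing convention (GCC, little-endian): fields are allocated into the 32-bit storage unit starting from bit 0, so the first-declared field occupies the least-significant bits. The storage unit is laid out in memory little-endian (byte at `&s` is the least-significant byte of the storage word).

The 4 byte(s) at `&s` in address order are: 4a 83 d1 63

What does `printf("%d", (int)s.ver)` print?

13083398

[0]=0x4a [1]=0x83 [2]=0xd1 [3]=0x63 (little-endian) → word 0x63d1834a
bank:2 @ bit 0 → (0x63d1834a>>0)&0x3 = 0x2
len:5 @ bit 2 → (0x63d1834a>>2)&0x1f = 0x12
ver:25 @ bit 7 → (0x63d1834a>>7)&0x1ffffff = 0xc7a306  ←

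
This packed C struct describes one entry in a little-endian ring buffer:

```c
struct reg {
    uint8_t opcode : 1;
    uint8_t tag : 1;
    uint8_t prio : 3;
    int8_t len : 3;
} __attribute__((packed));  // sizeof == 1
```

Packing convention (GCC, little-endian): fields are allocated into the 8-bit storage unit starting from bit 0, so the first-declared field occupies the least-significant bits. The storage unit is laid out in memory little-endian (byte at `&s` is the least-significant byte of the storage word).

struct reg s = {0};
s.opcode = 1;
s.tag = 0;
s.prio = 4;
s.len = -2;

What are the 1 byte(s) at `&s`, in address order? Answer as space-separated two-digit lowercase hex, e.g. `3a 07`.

opcode:1 = 1 → 0x1 << 0 → word 0x01
tag:1 = 0 → 0x0 << 1 → word 0x01
prio:3 = 4 → 0x4 << 2 → word 0x11
len:3 = -2 → 0x6 << 5 → word 0xd1
word = 0xd1 → little-endian bytes:
  [0]=0xd1

d1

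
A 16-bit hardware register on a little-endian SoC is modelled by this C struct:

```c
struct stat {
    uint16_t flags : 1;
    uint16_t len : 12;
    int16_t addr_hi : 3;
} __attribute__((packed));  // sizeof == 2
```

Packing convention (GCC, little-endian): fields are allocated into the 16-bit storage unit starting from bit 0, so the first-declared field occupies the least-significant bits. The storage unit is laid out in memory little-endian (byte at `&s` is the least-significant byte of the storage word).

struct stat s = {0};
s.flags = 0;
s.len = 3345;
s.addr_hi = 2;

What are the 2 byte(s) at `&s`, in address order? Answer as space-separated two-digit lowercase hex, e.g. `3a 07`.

22 5a

[0+:1] flags=0 & 0x1 = 0x0; word=0x0000
[1+:12] len=3345 & 0xfff = 0xd11; word=0x1a22
[13+:3] addr_hi=2 & 0x7 = 0x2; word=0x5a22
word = 0x5a22 → little-endian bytes:
  [0]=0x22  [1]=0x5a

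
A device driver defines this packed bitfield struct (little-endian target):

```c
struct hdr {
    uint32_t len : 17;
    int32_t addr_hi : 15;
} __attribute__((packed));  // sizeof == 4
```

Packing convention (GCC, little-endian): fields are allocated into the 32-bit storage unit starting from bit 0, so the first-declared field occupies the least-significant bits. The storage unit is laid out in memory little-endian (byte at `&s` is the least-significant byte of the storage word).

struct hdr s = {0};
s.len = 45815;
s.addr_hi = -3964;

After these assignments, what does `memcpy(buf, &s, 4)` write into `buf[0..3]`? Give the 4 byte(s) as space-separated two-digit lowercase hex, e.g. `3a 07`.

f7 b2 08 e1

len (17b) val=45815 bits=0xb2f7 at bit 0: 0x0000b2f7
addr_hi (15b) val=-3964 bits=0x7084 at bit 17: 0xe108b2f7
word = 0xe108b2f7 → little-endian bytes:
  [0]=0xf7  [1]=0xb2  [2]=0x08  [3]=0xe1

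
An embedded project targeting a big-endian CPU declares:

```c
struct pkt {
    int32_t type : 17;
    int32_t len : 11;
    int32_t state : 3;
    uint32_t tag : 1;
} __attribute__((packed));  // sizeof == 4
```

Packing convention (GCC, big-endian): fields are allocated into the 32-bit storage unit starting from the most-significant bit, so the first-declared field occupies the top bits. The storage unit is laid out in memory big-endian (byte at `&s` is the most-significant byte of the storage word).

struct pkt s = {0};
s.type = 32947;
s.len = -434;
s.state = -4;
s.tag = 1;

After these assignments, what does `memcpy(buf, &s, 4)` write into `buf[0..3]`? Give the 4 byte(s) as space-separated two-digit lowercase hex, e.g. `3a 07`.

type (17b) val=32947 bits=0x80b3 at bit 15: 0x40598000
len (11b) val=-434 bits=0x64e at bit 4: 0x4059e4e0
state (3b) val=-4 bits=0x4 at bit 1: 0x4059e4e8
tag (1b) val=1 bits=0x1 at bit 0: 0x4059e4e9
word = 0x4059e4e9 → big-endian bytes:
  [0]=0x40  [1]=0x59  [2]=0xe4  [3]=0xe9

40 59 e4 e9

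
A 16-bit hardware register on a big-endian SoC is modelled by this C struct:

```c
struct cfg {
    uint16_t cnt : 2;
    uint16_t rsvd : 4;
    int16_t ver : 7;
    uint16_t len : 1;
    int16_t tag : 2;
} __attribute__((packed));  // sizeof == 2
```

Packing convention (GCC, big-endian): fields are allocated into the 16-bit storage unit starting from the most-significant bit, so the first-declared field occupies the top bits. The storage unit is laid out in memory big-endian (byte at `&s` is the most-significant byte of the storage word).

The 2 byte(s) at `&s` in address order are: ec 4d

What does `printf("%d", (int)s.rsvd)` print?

11

[0]=0xec [1]=0x4d (big-endian) → word 0xec4d
cnt [14+:2] = (word>>14) & 0x3 = 3
rsvd [10+:4] = (word>>10) & 0xf = 11  ←
ver [3+:7] = (word>>3) & 0x7f = 9
len [2+:1] = (word>>2) & 0x1 = 1
tag [0+:2] = (word>>0) & 0x3 = 1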